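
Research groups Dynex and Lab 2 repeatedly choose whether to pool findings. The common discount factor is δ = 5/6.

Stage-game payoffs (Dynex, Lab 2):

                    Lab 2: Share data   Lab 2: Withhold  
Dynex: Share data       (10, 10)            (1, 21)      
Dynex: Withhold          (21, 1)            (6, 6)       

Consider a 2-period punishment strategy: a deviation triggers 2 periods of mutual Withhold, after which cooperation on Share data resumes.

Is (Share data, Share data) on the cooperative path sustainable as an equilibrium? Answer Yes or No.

No

Comparing payoff streams over the 3 periods until play realigns: cooperate → 10(1+δ+…+δ^2); deviate → 21 + 6(δ+…+δ^2).
Cooperation is sustained iff (10−6)(δ+…+δ^2) ≥ 21−10.
δ+…+δ^2 = 5/6·(1−(5/6)^2)/(1−5/6) = 1.5278, and (21−10)/(10−6) = 2.7500.
1.5278 < 2.7500, so cooperation is not sustainable.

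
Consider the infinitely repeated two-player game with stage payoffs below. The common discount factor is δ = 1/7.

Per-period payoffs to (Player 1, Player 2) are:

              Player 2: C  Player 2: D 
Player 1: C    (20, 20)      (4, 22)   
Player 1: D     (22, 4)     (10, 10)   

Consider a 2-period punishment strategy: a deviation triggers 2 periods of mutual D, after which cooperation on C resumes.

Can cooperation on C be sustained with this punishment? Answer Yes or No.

Comparing payoff streams over the 3 periods until play realigns: cooperate → 20(1+δ+…+δ^2); deviate → 22 + 10(δ+…+δ^2).
Cooperation is sustained iff (20−10)(δ+…+δ^2) ≥ 22−20.
δ+…+δ^2 = 1/7·(1−(1/7)^2)/(1−1/7) = 0.1633, and (22−20)/(20−10) = 0.2000.
0.1633 < 0.2000, so cooperation is not sustainable.

No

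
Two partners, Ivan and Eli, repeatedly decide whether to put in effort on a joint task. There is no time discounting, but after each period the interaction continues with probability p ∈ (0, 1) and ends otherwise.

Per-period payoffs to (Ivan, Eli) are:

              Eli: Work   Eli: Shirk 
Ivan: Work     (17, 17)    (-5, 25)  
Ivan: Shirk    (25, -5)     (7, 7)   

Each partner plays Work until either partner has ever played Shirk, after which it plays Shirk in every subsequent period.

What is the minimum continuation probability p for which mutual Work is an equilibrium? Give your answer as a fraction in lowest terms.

4/9

With no time discounting, the continuation probability p plays the role of the discount factor.
Grim-trigger IC: 17/(1−p) ≥ 25 + 7p/(1−p) ⇒ p ≥ (25−17)/(25−7) = 4/9.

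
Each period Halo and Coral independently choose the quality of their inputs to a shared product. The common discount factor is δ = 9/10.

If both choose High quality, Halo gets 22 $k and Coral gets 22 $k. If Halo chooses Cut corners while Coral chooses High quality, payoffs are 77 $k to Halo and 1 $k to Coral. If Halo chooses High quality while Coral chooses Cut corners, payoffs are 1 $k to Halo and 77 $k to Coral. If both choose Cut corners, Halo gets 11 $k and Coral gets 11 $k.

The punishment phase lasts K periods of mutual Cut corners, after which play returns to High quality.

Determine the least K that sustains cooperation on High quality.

8

Need Σ_{k=1}^{K} δ^k ≥ (77−22)/(22−11) = 5.0000 at δ = 9/10.
At K = 7 the sum is 4.6953 < 5.0000; at K = 8 it is 5.1258 ≥ 5.0000.
So the minimum punishment length is K = 8.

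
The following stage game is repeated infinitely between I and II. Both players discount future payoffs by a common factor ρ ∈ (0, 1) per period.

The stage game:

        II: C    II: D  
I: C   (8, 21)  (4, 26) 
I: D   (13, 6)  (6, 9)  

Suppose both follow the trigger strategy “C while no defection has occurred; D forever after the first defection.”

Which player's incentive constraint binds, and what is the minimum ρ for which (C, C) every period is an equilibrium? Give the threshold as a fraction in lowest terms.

For I: deviation gain 13−8 = 5, per-period punishment loss 8−6 = 2. IC gives ρ ≥ 5/7.
For II: gain 5, loss 12 per period, so ρ ≥ 5/17.
The tighter constraint is I's, so cooperation needs ρ ≥ 5/7.

I; ρ ≥ 5/7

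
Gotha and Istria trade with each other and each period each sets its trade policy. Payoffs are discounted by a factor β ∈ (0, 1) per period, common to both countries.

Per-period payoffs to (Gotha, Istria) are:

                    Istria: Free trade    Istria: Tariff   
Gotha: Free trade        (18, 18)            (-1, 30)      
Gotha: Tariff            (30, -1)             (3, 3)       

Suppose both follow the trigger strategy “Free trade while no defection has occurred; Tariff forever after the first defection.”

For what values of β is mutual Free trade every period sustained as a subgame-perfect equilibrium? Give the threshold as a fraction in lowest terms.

4/9

Cooperation forever yields 18 each period: 18/(1−β).
Deviating yields 30 once, then 3 forever: 30 + 3β/(1−β).
No profitable deviation requires 18/(1−β) ≥ 30 + 3β/(1−β).
Multiplying by (1−β): 18 ≥ 30(1−β) + 3β = 30 − 27β.
So 27β ≥ 12, i.e. β ≥ 12/27 = 4/9.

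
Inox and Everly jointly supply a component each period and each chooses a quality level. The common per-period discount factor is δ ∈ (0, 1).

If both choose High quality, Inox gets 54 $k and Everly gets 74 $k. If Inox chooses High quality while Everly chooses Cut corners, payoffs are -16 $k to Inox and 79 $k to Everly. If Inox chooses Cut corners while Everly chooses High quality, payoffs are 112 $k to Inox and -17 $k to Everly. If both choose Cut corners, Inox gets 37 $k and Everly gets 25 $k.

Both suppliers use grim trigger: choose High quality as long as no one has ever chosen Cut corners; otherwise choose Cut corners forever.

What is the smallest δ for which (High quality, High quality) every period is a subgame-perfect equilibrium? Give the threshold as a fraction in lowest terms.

Inox: cooperation gives 54 each period; deviation gives 112 once then 37 forever.
  54/(1−δ) ≥ 112 + 37δ/(1−δ) ⇒ δ ≥ 58/75.
Everly: cooperation gives 74 each period; deviation gives 79 once then 25 forever.
  δ ≥ 5/54.
Both must hold, so the binding constraint is Inox's: δ ≥ 58/75.

58/75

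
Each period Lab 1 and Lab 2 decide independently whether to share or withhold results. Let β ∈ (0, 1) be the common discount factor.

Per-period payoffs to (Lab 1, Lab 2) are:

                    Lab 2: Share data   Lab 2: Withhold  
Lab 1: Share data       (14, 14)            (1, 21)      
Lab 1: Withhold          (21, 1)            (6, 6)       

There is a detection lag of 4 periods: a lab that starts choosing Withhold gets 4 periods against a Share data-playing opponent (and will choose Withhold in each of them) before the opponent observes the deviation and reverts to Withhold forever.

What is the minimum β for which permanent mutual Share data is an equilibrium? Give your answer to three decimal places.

Deviating for the 4 undetected periods gains 21−14 = 7 per period over cooperation, then loses 14−6 = 8 per period forever once punishment starts.
Gain: 7(1 + β + … + β^3); loss: 8·β^4/(1−β).
No profitable deviation ⇔ 7(1−β^4) ≤ 8·β^4, i.e. β^4 ≥ 7/(7+8) = 7/15.
Hence β ≥ (7/15)^(1/4) ≈ 0.827.

0.827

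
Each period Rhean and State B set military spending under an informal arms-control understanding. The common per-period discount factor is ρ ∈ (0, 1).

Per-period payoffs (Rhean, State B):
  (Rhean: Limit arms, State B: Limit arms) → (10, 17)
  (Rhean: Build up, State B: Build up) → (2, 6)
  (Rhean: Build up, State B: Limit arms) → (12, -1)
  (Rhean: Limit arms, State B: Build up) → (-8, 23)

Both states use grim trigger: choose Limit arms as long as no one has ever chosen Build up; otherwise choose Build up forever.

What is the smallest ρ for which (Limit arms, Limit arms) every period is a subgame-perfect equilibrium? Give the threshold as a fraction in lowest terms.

6/17

Rhean: cooperation gives 10 each period; deviation gives 12 once then 2 forever.
  10/(1−ρ) ≥ 12 + 2ρ/(1−ρ) ⇒ ρ ≥ 2/10 = 1/5.
State B: cooperation gives 17 each period; deviation gives 23 once then 6 forever.
  ρ ≥ 6/17.
Both must hold, so the binding constraint is State B's: ρ ≥ 6/17.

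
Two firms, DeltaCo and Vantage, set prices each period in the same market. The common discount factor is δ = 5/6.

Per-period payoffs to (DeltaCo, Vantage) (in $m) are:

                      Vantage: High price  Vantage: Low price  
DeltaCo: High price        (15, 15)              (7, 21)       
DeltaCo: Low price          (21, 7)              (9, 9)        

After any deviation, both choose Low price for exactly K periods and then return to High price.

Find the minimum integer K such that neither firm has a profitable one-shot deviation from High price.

IC: δ(1−δ^K)/(1−δ) ≥ (21−15)/(15−9) = 1.
With δ = 5/6: need 1 − δ^K ≥ 1·(1−5/6)/(5/6), i.e. δ^K ≤ 0.8000.
Since (5/6)^1 = 0.8333 and (5/6)^2 = 0.6944, the smallest such K is 2.

2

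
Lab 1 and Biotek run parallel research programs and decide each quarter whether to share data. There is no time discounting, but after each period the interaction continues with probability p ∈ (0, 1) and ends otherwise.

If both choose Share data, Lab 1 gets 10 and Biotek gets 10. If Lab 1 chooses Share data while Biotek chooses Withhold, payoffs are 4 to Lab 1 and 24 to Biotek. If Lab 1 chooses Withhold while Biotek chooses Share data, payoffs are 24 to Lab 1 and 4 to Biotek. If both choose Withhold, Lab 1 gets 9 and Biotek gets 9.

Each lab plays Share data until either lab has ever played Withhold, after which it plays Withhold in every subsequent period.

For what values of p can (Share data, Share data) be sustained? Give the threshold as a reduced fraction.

Expected cooperation value is 10 + p·10 + p²·10 + … = 10/(1−p); deviation gives 24 + p·9/(1−p).
10 ≥ 24(1−p) + 9p ⇒ 15p ≥ 14 ⇒ p ≥ 14/15.

14/15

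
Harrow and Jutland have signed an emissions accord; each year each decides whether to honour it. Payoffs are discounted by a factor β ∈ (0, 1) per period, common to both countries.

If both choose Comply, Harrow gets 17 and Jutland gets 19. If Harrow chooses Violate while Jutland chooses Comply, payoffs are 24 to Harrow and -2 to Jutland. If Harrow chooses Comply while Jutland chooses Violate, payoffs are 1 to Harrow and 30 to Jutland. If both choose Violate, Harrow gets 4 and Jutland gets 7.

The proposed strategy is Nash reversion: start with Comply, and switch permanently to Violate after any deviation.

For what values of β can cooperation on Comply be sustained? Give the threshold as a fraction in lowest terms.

11/23

Harrow: cooperation gives 17 each period; deviation gives 24 once then 4 forever.
  17/(1−β) ≥ 24 + 4β/(1−β) ⇒ β ≥ 7/20.
Jutland: cooperation gives 19 each period; deviation gives 30 once then 7 forever.
  β ≥ 11/23.
Both must hold, so the binding constraint is Jutland's: β ≥ 11/23.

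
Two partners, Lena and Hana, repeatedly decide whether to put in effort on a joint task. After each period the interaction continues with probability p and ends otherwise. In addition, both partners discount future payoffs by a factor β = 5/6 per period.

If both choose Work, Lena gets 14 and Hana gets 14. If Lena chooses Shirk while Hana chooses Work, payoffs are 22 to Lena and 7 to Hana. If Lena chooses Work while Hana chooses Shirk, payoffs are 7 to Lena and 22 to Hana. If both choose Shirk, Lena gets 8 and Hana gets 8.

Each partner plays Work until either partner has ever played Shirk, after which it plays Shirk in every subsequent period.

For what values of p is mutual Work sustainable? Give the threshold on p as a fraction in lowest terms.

Expected continuation weight on next period's payoff is β·p = 5/6·p, which plays the role of the discount factor.
Cooperation requires 5/6·p ≥ (22−14)/(22−8) = 4/7, hence p ≥ 24/35.

24/35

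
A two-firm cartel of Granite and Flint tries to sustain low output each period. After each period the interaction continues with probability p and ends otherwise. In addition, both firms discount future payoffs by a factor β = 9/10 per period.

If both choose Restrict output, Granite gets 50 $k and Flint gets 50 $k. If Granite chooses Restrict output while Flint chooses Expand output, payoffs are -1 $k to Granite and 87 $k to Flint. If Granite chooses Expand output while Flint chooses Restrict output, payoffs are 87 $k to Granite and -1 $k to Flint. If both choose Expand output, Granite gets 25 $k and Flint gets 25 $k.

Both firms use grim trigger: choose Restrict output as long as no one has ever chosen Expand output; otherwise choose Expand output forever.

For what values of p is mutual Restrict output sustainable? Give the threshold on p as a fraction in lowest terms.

185/279

With continuation probability p and discount β, the effective per-period discount factor is βp.
Grim-trigger IC: βp ≥ (87−50)/(87−25) = 37/62.
So p ≥ (37/62)/(9/10) = 185/279.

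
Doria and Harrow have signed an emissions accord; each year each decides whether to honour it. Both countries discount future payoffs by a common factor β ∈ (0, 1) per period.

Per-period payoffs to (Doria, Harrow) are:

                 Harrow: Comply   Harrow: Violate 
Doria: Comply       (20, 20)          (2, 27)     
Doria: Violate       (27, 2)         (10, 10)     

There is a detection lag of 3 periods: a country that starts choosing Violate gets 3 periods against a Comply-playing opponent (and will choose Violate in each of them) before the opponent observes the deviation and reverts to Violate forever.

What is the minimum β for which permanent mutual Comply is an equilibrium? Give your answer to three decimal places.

Deviating for the 3 undetected periods gains 27−20 = 7 per period over cooperation, then loses 20−10 = 10 per period forever once punishment starts.
Gain: 7(1 + β + … + β^2); loss: 10·β^3/(1−β).
No profitable deviation ⇔ 7(1−β^3) ≤ 10·β^3, i.e. β^3 ≥ 7/(7+10) = 7/17.
Hence β ≥ (7/17)^(1/3) ≈ 0.744.

0.744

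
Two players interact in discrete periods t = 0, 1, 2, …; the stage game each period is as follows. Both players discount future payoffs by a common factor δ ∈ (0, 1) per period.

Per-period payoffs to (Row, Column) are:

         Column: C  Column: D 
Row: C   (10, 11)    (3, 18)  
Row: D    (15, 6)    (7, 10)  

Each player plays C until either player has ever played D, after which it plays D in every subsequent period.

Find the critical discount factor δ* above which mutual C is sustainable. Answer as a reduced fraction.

7/8

Row's threshold: (15−10)/(15−7) = 5/8.
Column's threshold: (18−11)/(18−10) = 7/8.
5/8 < 7/8, so Column binds and δ* = 7/8.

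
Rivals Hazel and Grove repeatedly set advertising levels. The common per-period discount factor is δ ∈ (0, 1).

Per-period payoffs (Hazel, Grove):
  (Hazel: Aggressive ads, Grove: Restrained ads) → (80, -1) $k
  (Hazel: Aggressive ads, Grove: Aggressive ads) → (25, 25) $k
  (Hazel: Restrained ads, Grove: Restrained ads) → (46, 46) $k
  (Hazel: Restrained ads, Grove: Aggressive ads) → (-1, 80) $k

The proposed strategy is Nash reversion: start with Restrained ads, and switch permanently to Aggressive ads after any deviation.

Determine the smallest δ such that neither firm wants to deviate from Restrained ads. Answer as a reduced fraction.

34/55

One-period gain from deviating is 80 − 46 = 34. The loss is 46 − 25 = 21 in every subsequent period, with present value 21·δ/(1−δ).
Deviation is unprofitable when 21·δ/(1−δ) ≥ 34, i.e. δ/(1−δ) ≥ 34/21.
Equivalently δ ≥ 34/(34+21) = 34/55.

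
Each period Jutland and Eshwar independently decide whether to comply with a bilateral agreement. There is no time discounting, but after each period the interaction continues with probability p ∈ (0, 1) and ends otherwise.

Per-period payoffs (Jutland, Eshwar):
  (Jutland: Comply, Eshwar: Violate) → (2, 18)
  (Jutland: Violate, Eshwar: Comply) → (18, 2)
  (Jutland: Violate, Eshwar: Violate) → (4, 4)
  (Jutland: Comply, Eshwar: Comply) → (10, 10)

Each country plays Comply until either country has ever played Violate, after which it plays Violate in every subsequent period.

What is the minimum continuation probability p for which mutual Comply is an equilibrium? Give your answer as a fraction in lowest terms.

4/7

With no time discounting, the continuation probability p plays the role of the discount factor.
Grim-trigger IC: 10/(1−p) ≥ 18 + 4p/(1−p) ⇒ p ≥ (18−10)/(18−4) = 4/7.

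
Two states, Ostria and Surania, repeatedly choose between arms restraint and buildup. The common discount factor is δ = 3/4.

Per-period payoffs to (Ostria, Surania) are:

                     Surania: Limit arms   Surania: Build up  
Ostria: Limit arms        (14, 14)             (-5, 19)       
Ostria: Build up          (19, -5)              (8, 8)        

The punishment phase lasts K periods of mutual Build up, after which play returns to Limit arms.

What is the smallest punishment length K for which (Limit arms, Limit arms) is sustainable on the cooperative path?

No profitable deviation requires (14−8)(δ+…+δ^K) ≥ 19−14, i.e. δ+…+δ^K ≥ 5/6 ≈ 0.8333.
With δ = 3/4, the partial sums are K=1: 0.7500, K=2: 1.3125.
K = 2 is the first length at which the sum reaches 0.8333.

2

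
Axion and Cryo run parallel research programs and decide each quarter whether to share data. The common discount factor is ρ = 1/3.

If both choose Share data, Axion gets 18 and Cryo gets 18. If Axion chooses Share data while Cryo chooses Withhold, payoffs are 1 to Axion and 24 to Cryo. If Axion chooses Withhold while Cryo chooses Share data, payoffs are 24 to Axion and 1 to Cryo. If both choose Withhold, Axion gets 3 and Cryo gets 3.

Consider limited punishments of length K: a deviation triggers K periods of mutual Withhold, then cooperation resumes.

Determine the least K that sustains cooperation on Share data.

2

No profitable deviation requires (18−3)(ρ+…+ρ^K) ≥ 24−18, i.e. ρ+…+ρ^K ≥ 2/5 ≈ 0.4000.
With ρ = 1/3, the partial sums are K=1: 0.3333, K=2: 0.4444.
K = 2 is the first length at which the sum reaches 0.4000.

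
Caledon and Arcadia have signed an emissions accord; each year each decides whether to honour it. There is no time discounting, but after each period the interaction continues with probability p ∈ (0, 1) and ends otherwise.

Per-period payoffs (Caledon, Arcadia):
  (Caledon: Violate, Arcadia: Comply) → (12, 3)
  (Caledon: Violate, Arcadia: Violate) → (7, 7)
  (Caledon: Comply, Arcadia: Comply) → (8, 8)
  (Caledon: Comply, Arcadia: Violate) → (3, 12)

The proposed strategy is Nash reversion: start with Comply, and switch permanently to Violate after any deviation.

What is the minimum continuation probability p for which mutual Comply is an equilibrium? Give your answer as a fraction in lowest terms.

Expected cooperation value is 8 + p·8 + p²·8 + … = 8/(1−p); deviation gives 12 + p·7/(1−p).
8 ≥ 12(1−p) + 7p ⇒ 5p ≥ 4 ⇒ p ≥ 4/5.

4/5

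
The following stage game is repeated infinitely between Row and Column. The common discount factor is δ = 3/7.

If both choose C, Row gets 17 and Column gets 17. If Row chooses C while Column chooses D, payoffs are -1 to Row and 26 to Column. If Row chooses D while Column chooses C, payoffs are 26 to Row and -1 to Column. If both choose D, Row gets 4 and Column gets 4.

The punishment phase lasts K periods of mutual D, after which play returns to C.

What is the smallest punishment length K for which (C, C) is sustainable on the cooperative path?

4

Need Σ_{k=1}^{K} δ^k ≥ (26−17)/(17−4) = 0.6923 at δ = 3/7.
At K = 3 the sum is 0.6910 < 0.6923; at K = 4 it is 0.7247 ≥ 0.6923.
So the minimum punishment length is K = 4.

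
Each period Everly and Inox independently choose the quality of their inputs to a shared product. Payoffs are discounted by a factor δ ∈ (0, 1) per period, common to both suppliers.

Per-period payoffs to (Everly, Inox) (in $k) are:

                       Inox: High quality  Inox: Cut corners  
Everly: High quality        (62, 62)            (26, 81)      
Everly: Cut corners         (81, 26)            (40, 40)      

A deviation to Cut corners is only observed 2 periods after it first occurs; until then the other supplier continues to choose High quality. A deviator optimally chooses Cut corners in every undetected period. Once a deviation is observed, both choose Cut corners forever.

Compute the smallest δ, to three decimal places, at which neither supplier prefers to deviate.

0.681

A deviator earns 81 for 2 periods, then 40 forever; cooperating earns 62 forever. Multiplying the IC by (1−δ):
62 ≥ 81(1−δ^2) + 40δ^2, so 41·δ^2 ≥ 19 and δ^2 ≥ 19/41.
δ ≥ (19/41)^(1/2) ≈ 0.681.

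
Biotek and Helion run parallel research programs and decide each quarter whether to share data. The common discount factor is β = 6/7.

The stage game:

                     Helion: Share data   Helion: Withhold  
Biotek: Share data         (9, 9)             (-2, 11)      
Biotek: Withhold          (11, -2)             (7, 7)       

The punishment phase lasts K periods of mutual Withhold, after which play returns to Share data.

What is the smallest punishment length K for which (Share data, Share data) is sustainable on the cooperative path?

2

IC: β(1−β^K)/(1−β) ≥ (11−9)/(9−7) = 1.
With β = 6/7: need 1 − β^K ≥ 1·(1−6/7)/(6/7), i.e. β^K ≤ 0.8333.
Since (6/7)^1 = 0.8571 and (6/7)^2 = 0.7347, the smallest such K is 2.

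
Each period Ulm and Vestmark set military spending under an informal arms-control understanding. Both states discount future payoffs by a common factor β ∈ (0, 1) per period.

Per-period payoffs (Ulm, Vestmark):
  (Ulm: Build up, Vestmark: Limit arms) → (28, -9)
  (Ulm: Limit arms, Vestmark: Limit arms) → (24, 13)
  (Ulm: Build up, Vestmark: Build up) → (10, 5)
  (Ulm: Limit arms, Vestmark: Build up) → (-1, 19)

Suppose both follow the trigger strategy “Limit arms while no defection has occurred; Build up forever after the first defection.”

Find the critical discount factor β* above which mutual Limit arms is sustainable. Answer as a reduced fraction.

For Ulm: deviation gain 28−24 = 4, per-period punishment loss 24−10 = 14. IC gives β ≥ 4/18 = 2/9.
For Vestmark: gain 6, loss 8 per period, so β ≥ 6/14 = 3/7.
The tighter constraint is Vestmark's, so cooperation needs β ≥ 3/7.

3/7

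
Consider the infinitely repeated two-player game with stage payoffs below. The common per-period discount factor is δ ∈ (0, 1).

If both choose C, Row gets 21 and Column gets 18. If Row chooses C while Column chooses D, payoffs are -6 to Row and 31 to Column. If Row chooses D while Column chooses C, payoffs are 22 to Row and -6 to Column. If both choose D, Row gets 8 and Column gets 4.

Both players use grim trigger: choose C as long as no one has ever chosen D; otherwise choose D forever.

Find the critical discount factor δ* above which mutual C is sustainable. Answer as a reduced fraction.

13/27

Row's threshold: (22−21)/(22−8) = 1/14.
Column's threshold: (31−18)/(31−4) = 13/27.
1/14 < 13/27, so Column binds and δ* = 13/27.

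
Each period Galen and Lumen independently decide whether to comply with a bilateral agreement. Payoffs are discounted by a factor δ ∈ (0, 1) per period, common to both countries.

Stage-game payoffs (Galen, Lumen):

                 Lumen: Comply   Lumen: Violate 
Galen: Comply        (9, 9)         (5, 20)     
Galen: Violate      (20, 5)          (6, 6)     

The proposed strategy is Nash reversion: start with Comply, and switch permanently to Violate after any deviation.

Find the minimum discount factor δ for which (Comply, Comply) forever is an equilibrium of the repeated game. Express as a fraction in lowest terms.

One-period gain from deviating is 20 − 9 = 11. The loss is 9 − 6 = 3 in every subsequent period, with present value 3·δ/(1−δ).
Deviation is unprofitable when 3·δ/(1−δ) ≥ 11, i.e. δ/(1−δ) ≥ 11/3.
Equivalently δ ≥ 11/(11+3) = 11/14.

11/14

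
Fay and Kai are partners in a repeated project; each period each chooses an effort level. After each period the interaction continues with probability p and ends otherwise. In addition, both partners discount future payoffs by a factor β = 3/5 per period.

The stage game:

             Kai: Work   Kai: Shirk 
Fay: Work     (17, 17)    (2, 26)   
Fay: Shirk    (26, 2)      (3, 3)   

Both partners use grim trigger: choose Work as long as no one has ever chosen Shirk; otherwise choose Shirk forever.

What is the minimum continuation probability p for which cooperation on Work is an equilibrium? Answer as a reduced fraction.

Expected continuation weight on next period's payoff is β·p = 3/5·p, which plays the role of the discount factor.
Cooperation requires 3/5·p ≥ (26−17)/(26−3) = 9/23, hence p ≥ 15/23.

15/23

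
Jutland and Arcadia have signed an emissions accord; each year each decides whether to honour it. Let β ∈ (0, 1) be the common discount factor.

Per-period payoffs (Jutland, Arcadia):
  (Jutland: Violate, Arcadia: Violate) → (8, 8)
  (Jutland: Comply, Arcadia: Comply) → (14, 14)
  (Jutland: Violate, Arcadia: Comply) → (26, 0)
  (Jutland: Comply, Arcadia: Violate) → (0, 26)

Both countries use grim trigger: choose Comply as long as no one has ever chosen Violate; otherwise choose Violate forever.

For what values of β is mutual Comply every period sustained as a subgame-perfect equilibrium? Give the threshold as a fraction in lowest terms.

2/3

One-period gain from deviating is 26 − 14 = 12. The loss is 14 − 8 = 6 in every subsequent period, with present value 6·β/(1−β).
Deviation is unprofitable when 6·β/(1−β) ≥ 12, i.e. β/(1−β) ≥ 2.
Equivalently β ≥ 12/(12+6) = 2/3.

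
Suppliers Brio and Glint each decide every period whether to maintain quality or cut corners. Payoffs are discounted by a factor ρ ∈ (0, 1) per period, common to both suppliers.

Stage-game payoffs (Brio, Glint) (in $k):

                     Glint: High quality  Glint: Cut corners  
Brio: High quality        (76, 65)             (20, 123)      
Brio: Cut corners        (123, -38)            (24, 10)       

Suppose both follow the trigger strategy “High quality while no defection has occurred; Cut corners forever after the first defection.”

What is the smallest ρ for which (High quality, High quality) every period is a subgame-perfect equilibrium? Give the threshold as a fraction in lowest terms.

58/113

Brio: cooperation gives 76 each period; deviation gives 123 once then 24 forever.
  76/(1−ρ) ≥ 123 + 24ρ/(1−ρ) ⇒ ρ ≥ 47/99.
Glint: cooperation gives 65 each period; deviation gives 123 once then 10 forever.
  ρ ≥ 58/113.
Both must hold, so the binding constraint is Glint's: ρ ≥ 58/113.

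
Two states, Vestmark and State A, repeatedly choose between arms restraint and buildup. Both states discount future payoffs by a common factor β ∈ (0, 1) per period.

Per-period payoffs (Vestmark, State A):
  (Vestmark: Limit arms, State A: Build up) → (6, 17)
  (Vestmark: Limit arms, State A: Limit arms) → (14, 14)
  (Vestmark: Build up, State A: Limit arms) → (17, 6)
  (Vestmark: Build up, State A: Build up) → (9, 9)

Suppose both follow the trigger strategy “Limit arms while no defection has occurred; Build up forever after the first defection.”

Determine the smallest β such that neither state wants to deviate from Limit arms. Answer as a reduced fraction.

3/8

Under grim trigger the critical discount factor is (T−C)/(T−P) with T = 17, C = 14, P = 9.
β* = (17−14)/(17−9) = 3/8.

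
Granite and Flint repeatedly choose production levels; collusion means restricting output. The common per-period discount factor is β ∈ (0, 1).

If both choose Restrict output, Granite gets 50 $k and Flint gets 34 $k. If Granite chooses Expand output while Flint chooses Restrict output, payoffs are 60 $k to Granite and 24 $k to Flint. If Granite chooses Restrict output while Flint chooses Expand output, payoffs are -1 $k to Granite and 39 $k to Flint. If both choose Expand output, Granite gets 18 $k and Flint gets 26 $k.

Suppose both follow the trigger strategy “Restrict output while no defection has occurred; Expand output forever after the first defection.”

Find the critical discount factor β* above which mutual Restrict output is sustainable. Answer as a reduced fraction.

Granite: cooperation gives 50 each period; deviation gives 60 once then 18 forever.
  50/(1−β) ≥ 60 + 18β/(1−β) ⇒ β ≥ 10/42 = 5/21.
Flint: cooperation gives 34 each period; deviation gives 39 once then 26 forever.
  β ≥ 5/13.
Both must hold, so the binding constraint is Flint's: β ≥ 5/13.

5/13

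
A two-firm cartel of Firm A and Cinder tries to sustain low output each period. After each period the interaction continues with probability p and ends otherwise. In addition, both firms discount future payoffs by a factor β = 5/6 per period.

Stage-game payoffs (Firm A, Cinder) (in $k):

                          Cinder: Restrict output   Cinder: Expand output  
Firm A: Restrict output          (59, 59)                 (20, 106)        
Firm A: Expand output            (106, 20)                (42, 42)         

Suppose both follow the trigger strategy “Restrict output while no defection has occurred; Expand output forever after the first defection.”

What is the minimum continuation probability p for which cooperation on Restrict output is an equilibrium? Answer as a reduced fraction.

141/160

Expected continuation weight on next period's payoff is β·p = 5/6·p, which plays the role of the discount factor.
Cooperation requires 5/6·p ≥ (106−59)/(106−42) = 47/64, hence p ≥ 141/160.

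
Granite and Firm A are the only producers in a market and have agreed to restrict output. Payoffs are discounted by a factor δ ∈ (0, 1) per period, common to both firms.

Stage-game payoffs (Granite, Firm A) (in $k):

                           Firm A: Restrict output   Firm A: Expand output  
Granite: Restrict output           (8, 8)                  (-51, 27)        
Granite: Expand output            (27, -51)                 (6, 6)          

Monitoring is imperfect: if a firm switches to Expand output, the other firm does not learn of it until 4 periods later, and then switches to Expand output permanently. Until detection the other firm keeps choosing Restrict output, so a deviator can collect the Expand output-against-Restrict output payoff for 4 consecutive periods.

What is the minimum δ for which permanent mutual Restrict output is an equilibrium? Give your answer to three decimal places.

0.975

Deviating for the 4 undetected periods gains 27−8 = 19 per period over cooperation, then loses 8−6 = 2 per period forever once punishment starts.
Gain: 19(1 + δ + … + δ^3); loss: 2·δ^4/(1−δ).
No profitable deviation ⇔ 19(1−δ^4) ≤ 2·δ^4, i.e. δ^4 ≥ 19/(19+2) = 19/21.
Hence δ ≥ (19/21)^(1/4) ≈ 0.975.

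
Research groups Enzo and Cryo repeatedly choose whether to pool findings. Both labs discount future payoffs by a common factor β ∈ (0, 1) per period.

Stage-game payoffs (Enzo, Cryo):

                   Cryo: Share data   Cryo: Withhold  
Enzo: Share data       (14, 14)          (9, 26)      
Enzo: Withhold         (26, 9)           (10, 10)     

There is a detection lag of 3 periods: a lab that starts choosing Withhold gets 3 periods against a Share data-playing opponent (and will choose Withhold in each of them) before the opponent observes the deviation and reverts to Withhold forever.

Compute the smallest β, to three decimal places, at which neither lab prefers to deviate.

A deviator earns 26 for 3 periods, then 10 forever; cooperating earns 14 forever. Multiplying the IC by (1−β):
14 ≥ 26(1−β^3) + 10β^3, so 16·β^3 ≥ 12 and β^3 ≥ 3/4.
β ≥ (3/4)^(1/3) ≈ 0.909.

0.909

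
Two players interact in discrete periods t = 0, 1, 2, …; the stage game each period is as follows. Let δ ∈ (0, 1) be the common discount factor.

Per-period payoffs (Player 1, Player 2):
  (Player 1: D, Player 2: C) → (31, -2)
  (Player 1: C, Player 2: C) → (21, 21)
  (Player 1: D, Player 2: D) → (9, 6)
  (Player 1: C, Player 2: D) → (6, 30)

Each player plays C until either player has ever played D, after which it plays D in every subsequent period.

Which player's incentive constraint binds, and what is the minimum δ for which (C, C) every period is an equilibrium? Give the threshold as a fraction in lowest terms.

Player 1: cooperation gives 21 each period; deviation gives 31 once then 9 forever.
  21/(1−δ) ≥ 31 + 9δ/(1−δ) ⇒ δ ≥ 10/22 = 5/11.
Player 2: cooperation gives 21 each period; deviation gives 30 once then 6 forever.
  δ ≥ 9/24 = 3/8.
Both must hold, so the binding constraint is Player 1's: δ ≥ 5/11.

Player 1; δ ≥ 5/11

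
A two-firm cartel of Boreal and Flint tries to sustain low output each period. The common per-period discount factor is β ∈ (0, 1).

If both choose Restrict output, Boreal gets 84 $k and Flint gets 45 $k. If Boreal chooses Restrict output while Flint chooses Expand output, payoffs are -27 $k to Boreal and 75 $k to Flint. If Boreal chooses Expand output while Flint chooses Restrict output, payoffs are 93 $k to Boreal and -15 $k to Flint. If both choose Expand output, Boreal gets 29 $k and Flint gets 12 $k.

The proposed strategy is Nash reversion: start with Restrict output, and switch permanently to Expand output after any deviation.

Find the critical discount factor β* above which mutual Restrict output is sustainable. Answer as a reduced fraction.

Boreal's threshold: (93−84)/(93−29) = 9/64.
Flint's threshold: (75−45)/(75−12) = 10/21.
9/64 < 10/21, so Flint binds and β* = 10/21.

10/21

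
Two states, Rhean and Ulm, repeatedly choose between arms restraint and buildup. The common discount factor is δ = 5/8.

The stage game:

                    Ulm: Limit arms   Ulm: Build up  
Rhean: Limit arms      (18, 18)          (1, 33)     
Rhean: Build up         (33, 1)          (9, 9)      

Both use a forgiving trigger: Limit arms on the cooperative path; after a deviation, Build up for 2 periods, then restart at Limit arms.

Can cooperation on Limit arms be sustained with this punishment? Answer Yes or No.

No

Comparing payoff streams over the 3 periods until play realigns: cooperate → 18(1+δ+…+δ^2); deviate → 33 + 9(δ+…+δ^2).
Cooperation is sustained iff (18−9)(δ+…+δ^2) ≥ 33−18.
δ+…+δ^2 = 5/8·(1−(5/8)^2)/(1−5/8) = 1.0156, and (33−18)/(18−9) = 1.6667.
1.0156 < 1.6667, so cooperation is not sustainable.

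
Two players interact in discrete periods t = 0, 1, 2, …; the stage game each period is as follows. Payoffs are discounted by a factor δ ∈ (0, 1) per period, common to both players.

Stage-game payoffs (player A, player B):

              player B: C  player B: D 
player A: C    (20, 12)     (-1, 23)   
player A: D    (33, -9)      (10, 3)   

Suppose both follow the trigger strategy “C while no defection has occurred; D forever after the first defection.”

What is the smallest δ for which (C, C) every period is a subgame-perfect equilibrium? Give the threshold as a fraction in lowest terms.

13/23

For player A: deviation gain 33−20 = 13, per-period punishment loss 20−10 = 10. IC gives δ ≥ 13/23.
For player B: gain 11, loss 9 per period, so δ ≥ 11/20.
The tighter constraint is player A's, so cooperation needs δ ≥ 13/23.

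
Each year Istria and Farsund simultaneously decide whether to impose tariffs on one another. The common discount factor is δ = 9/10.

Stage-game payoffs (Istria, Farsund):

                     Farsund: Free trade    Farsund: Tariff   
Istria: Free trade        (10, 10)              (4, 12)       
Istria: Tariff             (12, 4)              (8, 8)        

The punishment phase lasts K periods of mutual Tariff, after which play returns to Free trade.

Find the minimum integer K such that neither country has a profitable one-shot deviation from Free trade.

No profitable deviation requires (10−8)(δ+…+δ^K) ≥ 12−10, i.e. δ+…+δ^K ≥ 1 ≈ 1.0000.
With δ = 9/10, the partial sums are K=1: 0.9000, K=2: 1.7100.
K = 2 is the first length at which the sum reaches 1.0000.

2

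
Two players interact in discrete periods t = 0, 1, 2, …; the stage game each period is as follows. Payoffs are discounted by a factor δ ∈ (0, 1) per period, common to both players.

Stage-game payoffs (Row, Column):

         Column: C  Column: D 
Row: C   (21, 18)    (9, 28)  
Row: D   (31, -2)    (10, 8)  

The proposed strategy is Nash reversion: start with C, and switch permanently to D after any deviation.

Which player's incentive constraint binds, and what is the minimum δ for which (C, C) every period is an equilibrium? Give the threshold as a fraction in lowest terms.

Row's threshold: (31−21)/(31−10) = 10/21.
Column's threshold: (28−18)/(28−8) = 1/2.
10/21 < 1/2, so Column binds and δ* = 1/2.

Column; δ ≥ 1/2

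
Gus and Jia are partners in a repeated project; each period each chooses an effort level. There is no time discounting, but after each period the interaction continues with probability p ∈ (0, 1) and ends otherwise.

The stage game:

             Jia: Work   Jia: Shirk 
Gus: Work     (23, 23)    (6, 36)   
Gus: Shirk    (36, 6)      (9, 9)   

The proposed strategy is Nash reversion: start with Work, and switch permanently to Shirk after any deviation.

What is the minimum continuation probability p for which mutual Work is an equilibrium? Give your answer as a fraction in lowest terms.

Expected cooperation value is 23 + p·23 + p²·23 + … = 23/(1−p); deviation gives 36 + p·9/(1−p).
23 ≥ 36(1−p) + 9p ⇒ 27p ≥ 13 ⇒ p ≥ 13/27.

13/27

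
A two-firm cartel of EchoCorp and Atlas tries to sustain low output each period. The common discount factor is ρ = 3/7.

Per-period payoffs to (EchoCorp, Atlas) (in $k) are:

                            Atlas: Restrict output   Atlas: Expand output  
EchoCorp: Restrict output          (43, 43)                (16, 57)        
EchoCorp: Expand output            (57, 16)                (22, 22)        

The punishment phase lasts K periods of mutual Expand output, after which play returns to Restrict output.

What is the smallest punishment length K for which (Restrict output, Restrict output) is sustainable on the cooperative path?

3

IC: ρ(1−ρ^K)/(1−ρ) ≥ (57−43)/(43−22) = 2/3.
With ρ = 3/7: need 1 − ρ^K ≥ 2/3·(1−3/7)/(3/7), i.e. ρ^K ≤ 0.1111.
Since (3/7)^2 = 0.1837 and (3/7)^3 = 0.0787, the smallest such K is 3.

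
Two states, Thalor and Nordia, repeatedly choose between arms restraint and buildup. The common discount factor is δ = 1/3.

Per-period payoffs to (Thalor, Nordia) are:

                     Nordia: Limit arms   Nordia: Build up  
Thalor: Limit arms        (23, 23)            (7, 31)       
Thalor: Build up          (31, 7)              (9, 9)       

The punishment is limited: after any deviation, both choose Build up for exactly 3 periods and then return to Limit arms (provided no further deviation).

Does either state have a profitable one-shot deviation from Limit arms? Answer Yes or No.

A one-shot deviation gives 31 now, then 9 for 3 periods, then back to 23.
Gain from deviating: (31−23) today; loss: (23−9) in each of the next 3 periods.
No-deviation condition: (23−9)(δ+…+δ^3) ≥ 31−23, i.e. δ+…+δ^3 ≥ 4/7.
At δ = 1/3: δ+…+δ^3 = 0.4815 < 0.5714.
So cooperation is not sustainable.

Yes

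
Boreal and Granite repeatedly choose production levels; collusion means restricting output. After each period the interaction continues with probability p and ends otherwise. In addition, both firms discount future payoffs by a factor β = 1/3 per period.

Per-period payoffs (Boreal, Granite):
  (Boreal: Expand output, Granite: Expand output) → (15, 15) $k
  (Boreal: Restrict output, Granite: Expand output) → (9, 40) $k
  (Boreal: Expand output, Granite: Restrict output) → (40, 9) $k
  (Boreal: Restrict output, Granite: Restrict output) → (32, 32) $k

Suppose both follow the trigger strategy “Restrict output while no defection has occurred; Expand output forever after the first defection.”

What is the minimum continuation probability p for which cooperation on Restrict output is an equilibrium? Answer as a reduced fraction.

24/25

With continuation probability p and discount β, the effective per-period discount factor is βp.
Grim-trigger IC: βp ≥ (40−32)/(40−15) = 8/25.
So p ≥ (8/25)/(1/3) = 24/25.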